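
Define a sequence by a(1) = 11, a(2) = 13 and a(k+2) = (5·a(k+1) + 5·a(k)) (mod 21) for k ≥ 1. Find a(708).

Listing terms: a(1) = 11; a(2) = 13; a(3) = 15; a(4) = 14; a(5) = 19; a(6) = 18; a(7) = 17; a(8) = 7; a(9) = 15; a(10) = 5; a(11) = 16; a(12) = 0; a(13) = 17; a(14) = 1; a(15) = 6; a(16) = 14; a(17) = 16; a(18) = 3; a(19) = 11; a(20) = 7; a(21) = 6; a(22) = 2; a(23) = 19; a(24) = 0; a(25) = 11; a(26) = 13.
The sequence repeats with period 24.
(708 - 1) mod 24 = 11, so a(708) = a(12) = 0.

0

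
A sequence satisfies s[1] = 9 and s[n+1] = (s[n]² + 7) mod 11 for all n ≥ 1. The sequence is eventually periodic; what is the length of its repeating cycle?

Listing terms: s[1] = 9,  s[2] = 0,  s[3] = 7,  s[4] = 1,  s[5] = 8,  s[6] = 5,  s[7] = 10,  s[8] = 8.
Since s[8] = s[5] = 8, the sequence is eventually periodic: after a pre-period of length 4 it cycles with period 3.

3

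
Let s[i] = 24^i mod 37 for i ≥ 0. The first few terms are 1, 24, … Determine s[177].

Listing terms: s[0] = 1, s[1] = 24, s[2] = 21, s[3] = 23, s[4] = 34, s[5] = 2, s[6] = 11, s[7] = 5, s[8] = 9, s[9] = 31, s[10] = 4, s[11] = 22, s[12] = 10, s[13] = 18, s[14] = 25, s[15] = 8, s[16] = 7, s[17] = 20, s[18] = 36, s[19] = 13, s[20] = 16, s[21] = 14, s[22] = 3, s[23] = 35, s[24] = 26, s[25] = 32, s[26] = 28, s[27] = 6, s[28] = 33, s[29] = 15, s[30] = 27, s[31] = 19, s[32] = 12, s[33] = 29, s[34] = 30, s[35] = 17, s[36] = 1.
Since s[36] = s[0] = 1, the sequence is periodic with period 36.
So s[177] = s[0 + ((177-0) mod 36)] = s[33] = 29.

29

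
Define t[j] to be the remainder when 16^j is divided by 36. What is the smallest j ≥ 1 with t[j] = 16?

Computing terms: t[0] = 1,  t[1] = 16,  t[2] = 4,  t[3] = 28,  t[4] = 16.
Since t[4] = t[1] = 16, the sequence is eventually periodic: after a pre-period of length 1 it cycles with period 3.
The value 16 first appears (with j ≥ 1) at t[1].

1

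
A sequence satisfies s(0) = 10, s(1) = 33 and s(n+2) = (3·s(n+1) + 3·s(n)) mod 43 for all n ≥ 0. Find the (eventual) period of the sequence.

s(0) = 10; s(1) = 33; s(2) = 0; s(3) = 13; s(4) = 39; s(5) = 27; s(6) = 26; s(7) = 30; s(8) = 39; s(9) = 35; s(10) = 7; s(11) = 40; s(12) = 12; s(13) = 27; s(14) = 31; s(15) = 2; s(16) = 13; s(17) = 2; s(18) = 2; s(19) = 12; s(20) = 42; s(21) = 33; s(22) = 10; s(23) = 0; s(24) = 30; s(25) = 4; s(26) = 16; s(27) = 17; s(28) = 13; s(29) = 4; s(30) = 8; s(31) = 36; s(32) = 3; s(33) = 31; s(34) = 16; s(35) = 12; s(36) = 41; s(37) = 30; s(38) = 41; s(39) = 41; s(40) = 31; s(41) = 1; s(42) = 10; s(43) = 33.
Since (s(42), s(43)) = (s(0), s(1)) = (10, 33) (two consecutive terms determine the rest), the sequence is periodic with period 42.

42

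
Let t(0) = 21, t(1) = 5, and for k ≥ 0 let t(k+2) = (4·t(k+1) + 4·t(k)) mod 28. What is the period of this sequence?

t(0) = 21, t(1) = 5, t(2) = 20, t(3) = 16, t(4) = 4, t(5) = 24, t(6) = 0, t(7) = 12, t(8) = 20, t(9) = 16.
Since (t(8), t(9)) = (t(2), t(3)) = (20, 16) (two consecutive terms determine the rest), the sequence is eventually periodic: after a pre-period of length 2 it cycles with period 6.

6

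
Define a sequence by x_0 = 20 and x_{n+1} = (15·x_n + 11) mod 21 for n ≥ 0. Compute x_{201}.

5

x_0 = 20; x_1 = 17; x_2 = 14; x_3 = 11; x_4 = 8; x_5 = 5; x_6 = 2; x_7 = 20.
Since x_7 = x_0 = 20, the sequence is periodic with period 7.
So x_{201} = x_{0 + ((201-0) mod 7)} = x_5 = 5.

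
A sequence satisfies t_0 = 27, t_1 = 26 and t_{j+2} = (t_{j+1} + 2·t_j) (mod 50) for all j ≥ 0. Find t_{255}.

42

We have t_0 = 27; t_1 = 26; t_2 = 30; t_3 = 32; t_4 = 42; t_5 = 6; t_6 = 40; t_7 = 2; t_8 = 32; t_9 = 36; t_{10} = 0; t_{11} = 22; t_{12} = 22; t_{13} = 16; t_{14} = 10; t_{15} = 42; t_{16} = 12; t_{17} = 46; t_{18} = 20; t_{19} = 12; t_{20} = 2; t_{21} = 26; t_{22} = 30.
Since (t_{21}, t_{22}) = (t_1, t_2) = (26, 30) (two consecutive terms determine the rest), the sequence is eventually periodic: after a pre-period of length 1 it cycles with period 20.
For j ≥ 1, t_j depends only on (j - 1) mod 20. (255 - 1) mod 20 = 14, so t_{255} = t_{15} = 42.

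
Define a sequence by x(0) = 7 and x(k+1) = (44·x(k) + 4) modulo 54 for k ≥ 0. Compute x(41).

Computing terms: x(0) = 7, x(1) = 42, x(2) = 16, x(3) = 6, x(4) = 52, x(5) = 24, x(6) = 34, x(7) = 42.
Since x(7) = x(1) = 42, the sequence is eventually periodic: after a pre-period of length 1 it cycles with period 6.
For k ≥ 1, x(k) depends only on (k - 1) mod 6. (41 - 1) mod 6 = 4, so x(41) = x(5) = 24.

24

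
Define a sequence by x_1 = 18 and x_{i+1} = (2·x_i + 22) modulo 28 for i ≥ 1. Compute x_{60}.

26

Listing terms: x_1 = 18,  x_2 = 2,  x_3 = 26,  x_4 = 18.
Since x_4 = x_1 = 18, the sequence is periodic with period 3.
So x_{60} = x_{1 + ((60-1) mod 3)} = x_3 = 26.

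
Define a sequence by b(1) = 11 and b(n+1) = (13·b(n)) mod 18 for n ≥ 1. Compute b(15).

5

Listing terms: b(1) = 11; b(2) = 17; b(3) = 5; b(4) = 11.
Since b(4) = b(1) = 11, the sequence is periodic with period 3.
So b(15) = b(1 + ((15-1) mod 3)) = b(3) = 5.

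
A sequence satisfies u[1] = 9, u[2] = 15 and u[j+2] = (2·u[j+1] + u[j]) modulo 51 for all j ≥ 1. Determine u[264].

Listing terms: u[1] = 9, u[2] = 15, u[3] = 39, u[4] = 42, u[5] = 21, u[6] = 33, u[7] = 36, u[8] = 3, u[9] = 42, u[10] = 36, u[11] = 12, u[12] = 9, u[13] = 30, u[14] = 18, u[15] = 15, u[16] = 48, u[17] = 9, u[18] = 15.
The sequence repeats with period 16.
(264 - 1) mod 16 = 7, so u[264] = u[8] = 3.

3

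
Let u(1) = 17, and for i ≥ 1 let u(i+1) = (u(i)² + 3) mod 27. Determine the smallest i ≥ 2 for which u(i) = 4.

Computing terms: u(1) = 17; u(2) = 22; u(3) = 1; u(4) = 4; u(5) = 19; u(6) = 13; u(7) = 10; u(8) = 22.
Since u(8) = u(2) = 22, the sequence is eventually periodic: after a pre-period of length 1 it cycles with period 6.
The value 4 first appears (with i ≥ 2) at u(4).

4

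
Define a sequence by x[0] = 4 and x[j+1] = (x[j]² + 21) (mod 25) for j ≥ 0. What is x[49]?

12

x[0] = 4; x[1] = 12; x[2] = 15; x[3] = 21; x[4] = 12.
Since x[4] = x[1] = 12, the sequence is eventually periodic: after a pre-period of length 1 it cycles with period 3.
For j ≥ 1, x[j] depends only on (j - 1) mod 3. (49 - 1) mod 3 = 0, so x[49] = x[1] = 12.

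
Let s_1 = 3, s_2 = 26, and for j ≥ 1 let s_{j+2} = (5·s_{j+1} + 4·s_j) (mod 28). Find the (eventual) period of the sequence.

s_1 = 3; s_2 = 26; s_3 = 2; s_4 = 2; s_5 = 18; s_6 = 14; s_7 = 2; s_8 = 10; s_9 = 2; s_{10} = 22; s_{11} = 6; s_{12} = 6; s_{13} = 26; s_{14} = 14; s_{15} = 6; s_{16} = 2; s_{17} = 6; s_{18} = 10; s_{19} = 18; s_{20} = 18; s_{21} = 22; s_{22} = 14; s_{23} = 18; s_{24} = 6; s_{25} = 18; s_{26} = 2; s_{27} = 26; s_{28} = 26; s_{29} = 10; s_{30} = 14; s_{31} = 26; s_{32} = 18; s_{33} = 26; s_{34} = 6; s_{35} = 22; s_{36} = 22; s_{37} = 2; s_{38} = 14; s_{39} = 22; s_{40} = 26; s_{41} = 22; s_{42} = 18; s_{43} = 10; s_{44} = 10; s_{45} = 6; s_{46} = 14; s_{47} = 10; s_{48} = 22; s_{49} = 10; s_{50} = 26; s_{51} = 2.
Since (s_{50}, s_{51}) = (s_2, s_3) = (26, 2) (two consecutive terms determine the rest), the sequence is eventually periodic: after a pre-period of length 1 it cycles with period 48.

48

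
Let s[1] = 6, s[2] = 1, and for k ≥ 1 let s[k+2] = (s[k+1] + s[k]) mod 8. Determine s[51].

Computing terms: s[1] = 6,  s[2] = 1,  s[3] = 7,  s[4] = 0,  s[5] = 7,  s[6] = 7,  s[7] = 6,  s[8] = 5,  s[9] = 3,  s[10] = 0,  s[11] = 3,  s[12] = 3,  s[13] = 6,  s[14] = 1.
Since (s[13], s[14]) = (s[1], s[2]) = (6, 1) (two consecutive terms determine the rest), the sequence is periodic with period 12.
(51 - 1) mod 12 = 2, so s[51] = s[3] = 7.

7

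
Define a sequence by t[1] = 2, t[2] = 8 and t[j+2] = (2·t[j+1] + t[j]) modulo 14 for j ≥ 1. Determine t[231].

4

t[1] = 2; t[2] = 8; t[3] = 4; t[4] = 2; t[5] = 8.
Since (t[4], t[5]) = (t[1], t[2]) = (2, 8) (two consecutive terms determine the rest), the sequence is periodic with period 3.
(231 - 1) mod 3 = 2, so t[231] = t[3] = 4.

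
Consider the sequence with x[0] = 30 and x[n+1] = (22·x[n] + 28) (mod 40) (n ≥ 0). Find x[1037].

x[0] = 30; x[1] = 8; x[2] = 4; x[3] = 36; x[4] = 20; x[5] = 28; x[6] = 4.
Since x[6] = x[2] = 4, the sequence is eventually periodic: after a pre-period of length 2 it cycles with period 4.
For n ≥ 2, x[n] depends only on (n - 2) mod 4. (1037 - 2) mod 4 = 3, so x[1037] = x[5] = 28.

28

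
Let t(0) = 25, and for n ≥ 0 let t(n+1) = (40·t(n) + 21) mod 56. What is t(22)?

t(0) = 25, t(1) = 13, t(2) = 37, t(3) = 45, t(4) = 29, t(5) = 5, t(6) = 53, t(7) = 13.
Since t(7) = t(1) = 13, the sequence is eventually periodic: after a pre-period of length 1 it cycles with period 6.
For n ≥ 1, t(n) depends only on (n - 1) mod 6. (22 - 1) mod 6 = 3, so t(22) = t(4) = 29.

29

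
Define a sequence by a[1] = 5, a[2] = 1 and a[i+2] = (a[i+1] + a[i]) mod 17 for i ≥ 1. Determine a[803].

4

Computing terms: a[1] = 5,  a[2] = 1,  a[3] = 6,  a[4] = 7,  a[5] = 13,  a[6] = 3,  a[7] = 16,  a[8] = 2,  a[9] = 1,  a[10] = 3,  a[11] = 4,  a[12] = 7,  a[13] = 11,  a[14] = 1,  a[15] = 12,  a[16] = 13,  a[17] = 8,  a[18] = 4,  a[19] = 12,  a[20] = 16,  a[21] = 11,  a[22] = 10,  a[23] = 4,  a[24] = 14,  a[25] = 1,  a[26] = 15,  a[27] = 16,  a[28] = 14,  a[29] = 13,  a[30] = 10,  a[31] = 6,  a[32] = 16,  a[33] = 5,  a[34] = 4,  a[35] = 9,  a[36] = 13,  a[37] = 5,  a[38] = 1.
The sequence repeats with period 36.
(803 - 1) mod 36 = 10, so a[803] = a[11] = 4.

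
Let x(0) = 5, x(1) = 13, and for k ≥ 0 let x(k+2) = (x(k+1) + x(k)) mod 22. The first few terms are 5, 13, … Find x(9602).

Computing terms: x(0) = 5,  x(1) = 13,  x(2) = 18,  x(3) = 9,  x(4) = 5,  x(5) = 14,  x(6) = 19,  x(7) = 11,  x(8) = 8,  x(9) = 19,  x(10) = 5,  x(11) = 2,  x(12) = 7,  x(13) = 9,  x(14) = 16,  x(15) = 3,  x(16) = 19,  x(17) = 0,  x(18) = 19,  x(19) = 19,  x(20) = 16,  x(21) = 13,  x(22) = 7,  x(23) = 20,  x(24) = 5,  x(25) = 3,  x(26) = 8,  x(27) = 11,  x(28) = 19,  x(29) = 8,  x(30) = 5,  x(31) = 13.
Since (x(30), x(31)) = (x(0), x(1)) = (5, 13) (two consecutive terms determine the rest), the sequence is periodic with period 30.
So x(9602) = x(0 + ((9602-0) mod 30)) = x(2) = 18.

18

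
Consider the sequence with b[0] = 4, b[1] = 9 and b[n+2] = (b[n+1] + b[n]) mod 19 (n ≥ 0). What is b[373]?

b[0] = 4; b[1] = 9; b[2] = 13; b[3] = 3; b[4] = 16; b[5] = 0; b[6] = 16; b[7] = 16; b[8] = 13; b[9] = 10; b[10] = 4; b[11] = 14; b[12] = 18; b[13] = 13; b[14] = 12; b[15] = 6; b[16] = 18; b[17] = 5; b[18] = 4; b[19] = 9.
Since (b[18], b[19]) = (b[0], b[1]) = (4, 9) (two consecutive terms determine the rest), the sequence is periodic with period 18.
(373 - 0) mod 18 = 13, so b[373] = b[13] = 13.

13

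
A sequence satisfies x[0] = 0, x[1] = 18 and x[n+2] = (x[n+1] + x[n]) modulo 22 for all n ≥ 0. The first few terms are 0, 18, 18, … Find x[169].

18

x[0] = 0,  x[1] = 18,  x[2] = 18,  x[3] = 14,  x[4] = 10,  x[5] = 2,  x[6] = 12,  x[7] = 14,  x[8] = 4,  x[9] = 18,  x[10] = 0,  x[11] = 18.
The sequence repeats with period 10.
So x[169] = x[0 + ((169-0) mod 10)] = x[9] = 18.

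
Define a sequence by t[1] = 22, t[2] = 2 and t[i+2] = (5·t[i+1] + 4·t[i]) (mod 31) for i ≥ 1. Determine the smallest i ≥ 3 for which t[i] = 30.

5

Computing terms: t[1] = 22, t[2] = 2, t[3] = 5, t[4] = 2, t[5] = 30, t[6] = 3, t[7] = 11, t[8] = 5, t[9] = 7, t[10] = 24, t[11] = 24, t[12] = 30, t[13] = 29, t[14] = 17, t[15] = 15, t[16] = 19, t[17] = 0, t[18] = 14, t[19] = 8, t[20] = 3, t[21] = 16, t[22] = 30, t[23] = 28, t[24] = 12, t[25] = 17, t[26] = 9, t[27] = 20, t[28] = 12, t[29] = 16, t[30] = 4, t[31] = 22, t[32] = 2.
Since (t[31], t[32]) = (t[1], t[2]) = (22, 2) (two consecutive terms determine the rest), the sequence is periodic with period 30.
The value 30 first appears (with i ≥ 3) at t[5].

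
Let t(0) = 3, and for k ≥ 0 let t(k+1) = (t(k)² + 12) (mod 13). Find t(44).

11

Listing terms: t(0) = 3,  t(1) = 8,  t(2) = 11,  t(3) = 3.
Since t(3) = t(0) = 3, the sequence is periodic with period 3.
So t(44) = t(0 + ((44-0) mod 3)) = t(2) = 11.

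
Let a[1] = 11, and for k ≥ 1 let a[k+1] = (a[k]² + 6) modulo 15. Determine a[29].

7

a[1] = 11,  a[2] = 7,  a[3] = 10,  a[4] = 1,  a[5] = 7.
Since a[5] = a[2] = 7, the sequence is eventually periodic: after a pre-period of length 1 it cycles with period 3.
For k ≥ 2, a[k] depends only on (k - 2) mod 3. (29 - 2) mod 3 = 0, so a[29] = a[2] = 7.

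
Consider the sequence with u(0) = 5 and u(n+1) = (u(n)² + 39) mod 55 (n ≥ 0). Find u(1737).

54

u(0) = 5; u(1) = 9; u(2) = 10; u(3) = 29; u(4) = 0; u(5) = 39; u(6) = 20; u(7) = 54; u(8) = 40; u(9) = 44; u(10) = 50; u(11) = 9.
Since u(11) = u(1) = 9, the sequence is eventually periodic: after a pre-period of length 1 it cycles with period 10.
For n ≥ 1, u(n) depends only on (n - 1) mod 10. (1737 - 1) mod 10 = 6, so u(1737) = u(7) = 54.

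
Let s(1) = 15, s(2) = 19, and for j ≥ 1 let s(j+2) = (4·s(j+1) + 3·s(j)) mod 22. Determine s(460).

s(1) = 15,  s(2) = 19,  s(3) = 11,  s(4) = 13,  s(5) = 19,  s(6) = 5,  s(7) = 11,  s(8) = 15,  s(9) = 5,  s(10) = 21,  s(11) = 11,  s(12) = 19,  s(13) = 21,  s(14) = 9,  s(15) = 11,  s(16) = 5,  s(17) = 9,  s(18) = 7,  s(19) = 11,  s(20) = 21,  s(21) = 7,  s(22) = 3,  s(23) = 11,  s(24) = 9,  s(25) = 3,  s(26) = 17,  s(27) = 11,  s(28) = 7,  s(29) = 17,  s(30) = 1,  s(31) = 11,  s(32) = 3,  s(33) = 1,  s(34) = 13,  s(35) = 11,  s(36) = 17,  s(37) = 13,  s(38) = 15,  s(39) = 11,  s(40) = 1,  s(41) = 15,  s(42) = 19.
Since (s(41), s(42)) = (s(1), s(2)) = (15, 19) (two consecutive terms determine the rest), the sequence is periodic with period 40.
(460 - 1) mod 40 = 19, so s(460) = s(20) = 21.

21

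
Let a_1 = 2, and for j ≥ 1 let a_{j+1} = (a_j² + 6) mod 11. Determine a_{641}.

Listing terms: a_1 = 2,  a_2 = 10,  a_3 = 7,  a_4 = 0,  a_5 = 6,  a_6 = 9,  a_7 = 10.
Since a_7 = a_2 = 10, the sequence is eventually periodic: after a pre-period of length 1 it cycles with period 5.
For j ≥ 2, a_j depends only on (j - 2) mod 5. (641 - 2) mod 5 = 4, so a_{641} = a_6 = 9.

9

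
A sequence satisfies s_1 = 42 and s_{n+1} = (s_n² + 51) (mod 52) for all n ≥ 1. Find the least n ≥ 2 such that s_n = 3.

s_1 = 42, s_2 = 47, s_3 = 24, s_4 = 3, s_5 = 8, s_6 = 11, s_7 = 16, s_8 = 47.
Since s_8 = s_2 = 47, the sequence is eventually periodic: after a pre-period of length 1 it cycles with period 6.
The value 3 first appears (with n ≥ 2) at s_4.

4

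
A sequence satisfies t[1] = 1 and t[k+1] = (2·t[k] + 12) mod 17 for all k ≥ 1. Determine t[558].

t[1] = 1, t[2] = 14, t[3] = 6, t[4] = 7, t[5] = 9, t[6] = 13, t[7] = 4, t[8] = 3, t[9] = 1.
The sequence repeats with period 8.
(558 - 1) mod 8 = 5, so t[558] = t[6] = 13.

13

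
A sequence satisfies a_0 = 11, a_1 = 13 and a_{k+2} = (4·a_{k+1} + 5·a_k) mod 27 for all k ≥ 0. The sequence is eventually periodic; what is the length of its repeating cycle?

We have a_0 = 11; a_1 = 13; a_2 = 26; a_3 = 7; a_4 = 23; a_5 = 19; a_6 = 2; a_7 = 22; a_8 = 17; a_9 = 16; a_{10} = 14; a_{11} = 1; a_{12} = 20; a_{13} = 4; a_{14} = 8; a_{15} = 25; a_{16} = 5; a_{17} = 10; a_{18} = 11; a_{19} = 13.
Since (a_{18}, a_{19}) = (a_0, a_1) = (11, 13) (two consecutive terms determine the rest), the sequence is periodic with period 18.

18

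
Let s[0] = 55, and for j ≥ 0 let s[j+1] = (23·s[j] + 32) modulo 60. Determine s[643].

We have s[0] = 55, s[1] = 37, s[2] = 43, s[3] = 1, s[4] = 55.
Since s[4] = s[0] = 55, the sequence is periodic with period 4.
So s[643] = s[0 + ((643-0) mod 4)] = s[3] = 1.

1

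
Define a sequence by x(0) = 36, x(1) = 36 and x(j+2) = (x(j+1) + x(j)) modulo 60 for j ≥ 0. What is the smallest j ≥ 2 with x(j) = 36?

x(0) = 36,  x(1) = 36,  x(2) = 12,  x(3) = 48,  x(4) = 0,  x(5) = 48,  x(6) = 48,  x(7) = 36,  x(8) = 24,  x(9) = 0,  x(10) = 24,  x(11) = 24,  x(12) = 48,  x(13) = 12,  x(14) = 0,  x(15) = 12,  x(16) = 12,  x(17) = 24,  x(18) = 36,  x(19) = 0,  x(20) = 36,  x(21) = 36.
Since (x(20), x(21)) = (x(0), x(1)) = (36, 36) (two consecutive terms determine the rest), the sequence is periodic with period 20.
The value 36 first appears (with j ≥ 2) at x(7).

7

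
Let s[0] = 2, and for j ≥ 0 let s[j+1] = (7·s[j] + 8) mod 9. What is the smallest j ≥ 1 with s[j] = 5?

s[0] = 2; s[1] = 4; s[2] = 0; s[3] = 8; s[4] = 1; s[5] = 6; s[6] = 5; s[7] = 7; s[8] = 3; s[9] = 2.
The sequence repeats with period 9.
The value 5 first appears (with j ≥ 1) at s[6].

6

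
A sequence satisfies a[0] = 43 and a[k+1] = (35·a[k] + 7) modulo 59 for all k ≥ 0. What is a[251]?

a[0] = 43, a[1] = 37, a[2] = 4, a[3] = 29, a[4] = 19, a[5] = 23, a[6] = 45, a[7] = 48, a[8] = 35, a[9] = 52, a[10] = 57, a[11] = 55, a[12] = 44, a[13] = 13, a[14] = 49, a[15] = 11, a[16] = 38, a[17] = 39, a[18] = 15, a[19] = 1, a[20] = 42, a[21] = 2, a[22] = 18, a[23] = 47, a[24] = 0, a[25] = 7, a[26] = 16, a[27] = 36, a[28] = 28, a[29] = 43.
The sequence repeats with period 29.
(251 - 0) mod 29 = 19, so a[251] = a[19] = 1.

1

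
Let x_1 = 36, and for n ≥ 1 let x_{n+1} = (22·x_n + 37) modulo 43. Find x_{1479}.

7

Listing terms: x_1 = 36,  x_2 = 12,  x_3 = 0,  x_4 = 37,  x_5 = 34,  x_6 = 11,  x_7 = 21,  x_8 = 26,  x_9 = 7,  x_{10} = 19,  x_{11} = 25,  x_{12} = 28,  x_{13} = 8,  x_{14} = 41,  x_{15} = 36.
The sequence repeats with period 14.
(1479 - 1) mod 14 = 8, so x_{1479} = x_9 = 7.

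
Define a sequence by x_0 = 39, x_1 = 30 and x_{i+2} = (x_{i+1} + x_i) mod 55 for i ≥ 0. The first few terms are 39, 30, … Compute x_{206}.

50

Listing terms: x_0 = 39,  x_1 = 30,  x_2 = 14,  x_3 = 44,  x_4 = 3,  x_5 = 47,  x_6 = 50,  x_7 = 42,  x_8 = 37,  x_9 = 24,  x_{10} = 6,  x_{11} = 30,  x_{12} = 36,  x_{13} = 11,  x_{14} = 47,  x_{15} = 3,  x_{16} = 50,  x_{17} = 53,  x_{18} = 48,  x_{19} = 46,  x_{20} = 39,  x_{21} = 30.
Since (x_{20}, x_{21}) = (x_0, x_1) = (39, 30) (two consecutive terms determine the rest), the sequence is periodic with period 20.
(206 - 0) mod 20 = 6, so x_{206} = x_6 = 50.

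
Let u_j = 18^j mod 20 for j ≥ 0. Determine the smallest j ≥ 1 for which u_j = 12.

3

Computing terms: u_0 = 1; u_1 = 18; u_2 = 4; u_3 = 12; u_4 = 16; u_5 = 8; u_6 = 4.
Since u_6 = u_2 = 4, the sequence is eventually periodic: after a pre-period of length 2 it cycles with period 4.
The value 12 first appears (with j ≥ 1) at u_3.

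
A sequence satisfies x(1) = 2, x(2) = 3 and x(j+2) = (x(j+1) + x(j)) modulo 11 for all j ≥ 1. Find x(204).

x(1) = 2,  x(2) = 3,  x(3) = 5,  x(4) = 8,  x(5) = 2,  x(6) = 10,  x(7) = 1,  x(8) = 0,  x(9) = 1,  x(10) = 1,  x(11) = 2,  x(12) = 3.
The sequence repeats with period 10.
(204 - 1) mod 10 = 3, so x(204) = x(4) = 8.

8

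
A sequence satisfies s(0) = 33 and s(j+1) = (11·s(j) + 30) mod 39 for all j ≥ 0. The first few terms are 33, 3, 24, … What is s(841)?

Listing terms: s(0) = 33, s(1) = 3, s(2) = 24, s(3) = 21, s(4) = 27, s(5) = 15, s(6) = 0, s(7) = 30, s(8) = 9, s(9) = 12, s(10) = 6, s(11) = 18, s(12) = 33.
Since s(12) = s(0) = 33, the sequence is periodic with period 12.
(841 - 0) mod 12 = 1, so s(841) = s(1) = 3.

3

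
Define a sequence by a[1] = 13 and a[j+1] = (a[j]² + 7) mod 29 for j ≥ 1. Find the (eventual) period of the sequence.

a[1] = 13,  a[2] = 2,  a[3] = 11,  a[4] = 12,  a[5] = 6,  a[6] = 14,  a[7] = 0,  a[8] = 7,  a[9] = 27,  a[10] = 11.
Since a[10] = a[3] = 11, the sequence is eventually periodic: after a pre-period of length 2 it cycles with period 7.

7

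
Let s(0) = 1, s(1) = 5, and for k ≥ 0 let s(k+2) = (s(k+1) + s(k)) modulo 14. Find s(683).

Listing terms: s(0) = 1; s(1) = 5; s(2) = 6; s(3) = 11; s(4) = 3; s(5) = 0; s(6) = 3; s(7) = 3; s(8) = 6; s(9) = 9; s(10) = 1; s(11) = 10; s(12) = 11; s(13) = 7; s(14) = 4; s(15) = 11; s(16) = 1; s(17) = 12; s(18) = 13; s(19) = 11; s(20) = 10; s(21) = 7; s(22) = 3; s(23) = 10; s(24) = 13; s(25) = 9; s(26) = 8; s(27) = 3; s(28) = 11; s(29) = 0; s(30) = 11; s(31) = 11; s(32) = 8; s(33) = 5; s(34) = 13; s(35) = 4; s(36) = 3; s(37) = 7; s(38) = 10; s(39) = 3; s(40) = 13; s(41) = 2; s(42) = 1; s(43) = 3; s(44) = 4; s(45) = 7; s(46) = 11; s(47) = 4; s(48) = 1; s(49) = 5.
Since (s(48), s(49)) = (s(0), s(1)) = (1, 5) (two consecutive terms determine the rest), the sequence is periodic with period 48.
(683 - 0) mod 48 = 11, so s(683) = s(11) = 10.

10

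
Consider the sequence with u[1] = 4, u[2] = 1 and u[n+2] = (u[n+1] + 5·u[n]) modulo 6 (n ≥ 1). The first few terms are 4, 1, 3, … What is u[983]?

u[1] = 4,  u[2] = 1,  u[3] = 3,  u[4] = 2,  u[5] = 5,  u[6] = 3,  u[7] = 4,  u[8] = 1.
Since (u[7], u[8]) = (u[1], u[2]) = (4, 1) (two consecutive terms determine the rest), the sequence is periodic with period 6.
So u[983] = u[1 + ((983-1) mod 6)] = u[5] = 5.

5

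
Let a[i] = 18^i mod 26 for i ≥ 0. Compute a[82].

Computing terms: a[0] = 1; a[1] = 18; a[2] = 12; a[3] = 8; a[4] = 14; a[5] = 18.
Since a[5] = a[1] = 18, the sequence is eventually periodic: after a pre-period of length 1 it cycles with period 4.
For i ≥ 1, a[i] depends only on (i - 1) mod 4. (82 - 1) mod 4 = 1, so a[82] = a[2] = 12.

12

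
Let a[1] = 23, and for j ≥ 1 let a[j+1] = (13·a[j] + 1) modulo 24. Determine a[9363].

13

Computing terms: a[1] = 23; a[2] = 12; a[3] = 13; a[4] = 2; a[5] = 3; a[6] = 16; a[7] = 17; a[8] = 6; a[9] = 7; a[10] = 20; a[11] = 21; a[12] = 10; a[13] = 11; a[14] = 0; a[15] = 1; a[16] = 14; a[17] = 15; a[18] = 4; a[19] = 5; a[20] = 18; a[21] = 19; a[22] = 8; a[23] = 9; a[24] = 22; a[25] = 23.
The sequence repeats with period 24.
So a[9363] = a[1 + ((9363-1) mod 24)] = a[3] = 13.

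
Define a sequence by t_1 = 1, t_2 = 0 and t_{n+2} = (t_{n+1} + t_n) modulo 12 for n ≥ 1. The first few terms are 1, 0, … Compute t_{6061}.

t_1 = 1,  t_2 = 0,  t_3 = 1,  t_4 = 1,  t_5 = 2,  t_6 = 3,  t_7 = 5,  t_8 = 8,  t_9 = 1,  t_{10} = 9,  t_{11} = 10,  t_{12} = 7,  t_{13} = 5,  t_{14} = 0,  t_{15} = 5,  t_{16} = 5,  t_{17} = 10,  t_{18} = 3,  t_{19} = 1,  t_{20} = 4,  t_{21} = 5,  t_{22} = 9,  t_{23} = 2,  t_{24} = 11,  t_{25} = 1,  t_{26} = 0.
The sequence repeats with period 24.
(6061 - 1) mod 24 = 12, so t_{6061} = t_{13} = 5.

5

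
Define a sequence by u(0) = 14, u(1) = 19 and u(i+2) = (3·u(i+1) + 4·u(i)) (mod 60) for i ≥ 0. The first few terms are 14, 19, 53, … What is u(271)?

19

We have u(0) = 14,  u(1) = 19,  u(2) = 53,  u(3) = 55,  u(4) = 17,  u(5) = 31,  u(6) = 41,  u(7) = 7,  u(8) = 5,  u(9) = 43,  u(10) = 29,  u(11) = 19,  u(12) = 53.
Since (u(11), u(12)) = (u(1), u(2)) = (19, 53) (two consecutive terms determine the rest), the sequence is eventually periodic: after a pre-period of length 1 it cycles with period 10.
For i ≥ 1, u(i) depends only on (i - 1) mod 10. (271 - 1) mod 10 = 0, so u(271) = u(1) = 19.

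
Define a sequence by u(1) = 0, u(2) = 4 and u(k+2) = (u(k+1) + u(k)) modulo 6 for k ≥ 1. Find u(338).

Computing terms: u(1) = 0,  u(2) = 4,  u(3) = 4,  u(4) = 2,  u(5) = 0,  u(6) = 2,  u(7) = 2,  u(8) = 4,  u(9) = 0,  u(10) = 4.
Since (u(9), u(10)) = (u(1), u(2)) = (0, 4) (two consecutive terms determine the rest), the sequence is periodic with period 8.
So u(338) = u(1 + ((338-1) mod 8)) = u(2) = 4.

4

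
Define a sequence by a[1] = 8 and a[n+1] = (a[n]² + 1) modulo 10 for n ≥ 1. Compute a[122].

5

Listing terms: a[1] = 8; a[2] = 5; a[3] = 6; a[4] = 7; a[5] = 0; a[6] = 1; a[7] = 2; a[8] = 5.
Since a[8] = a[2] = 5, the sequence is eventually periodic: after a pre-period of length 1 it cycles with period 6.
For n ≥ 2, a[n] depends only on (n - 2) mod 6. (122 - 2) mod 6 = 0, so a[122] = a[2] = 5.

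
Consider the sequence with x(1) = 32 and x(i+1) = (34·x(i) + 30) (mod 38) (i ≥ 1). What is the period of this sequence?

18

x(1) = 32; x(2) = 16; x(3) = 4; x(4) = 14; x(5) = 12; x(6) = 20; x(7) = 26; x(8) = 2; x(9) = 22; x(10) = 18; x(11) = 34; x(12) = 8; x(13) = 36; x(14) = 0; x(15) = 30; x(16) = 24; x(17) = 10; x(18) = 28; x(19) = 32.
Since x(19) = x(1) = 32, the sequence is periodic with period 18.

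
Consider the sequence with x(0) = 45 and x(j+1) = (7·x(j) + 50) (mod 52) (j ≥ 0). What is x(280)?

21

We have x(0) = 45,  x(1) = 1,  x(2) = 5,  x(3) = 33,  x(4) = 21,  x(5) = 41,  x(6) = 25,  x(7) = 17,  x(8) = 13,  x(9) = 37,  x(10) = 49,  x(11) = 29,  x(12) = 45.
Since x(12) = x(0) = 45, the sequence is periodic with period 12.
(280 - 0) mod 12 = 4, so x(280) = x(4) = 21.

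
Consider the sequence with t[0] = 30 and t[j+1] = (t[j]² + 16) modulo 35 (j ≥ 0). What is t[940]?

11

Listing terms: t[0] = 30; t[1] = 6; t[2] = 17; t[3] = 25; t[4] = 11; t[5] = 32; t[6] = 25.
Since t[6] = t[3] = 25, the sequence is eventually periodic: after a pre-period of length 3 it cycles with period 3.
For j ≥ 3, t[j] depends only on (j - 3) mod 3. (940 - 3) mod 3 = 1, so t[940] = t[4] = 11.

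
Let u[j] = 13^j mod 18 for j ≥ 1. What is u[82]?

Computing terms: u[1] = 13,  u[2] = 7,  u[3] = 1,  u[4] = 13.
The sequence repeats with period 3.
So u[82] = u[1 + ((82-1) mod 3)] = u[1] = 13.

13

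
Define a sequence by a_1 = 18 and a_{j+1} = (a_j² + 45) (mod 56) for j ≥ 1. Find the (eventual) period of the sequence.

We have a_1 = 18,  a_2 = 33,  a_3 = 14,  a_4 = 17,  a_5 = 54,  a_6 = 49,  a_7 = 38,  a_8 = 33.
Since a_8 = a_2 = 33, the sequence is eventually periodic: after a pre-period of length 1 it cycles with period 6.

6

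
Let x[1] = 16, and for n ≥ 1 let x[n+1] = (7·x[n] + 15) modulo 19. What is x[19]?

16

Computing terms: x[1] = 16, x[2] = 13, x[3] = 11, x[4] = 16.
Since x[4] = x[1] = 16, the sequence is periodic with period 3.
So x[19] = x[1 + ((19-1) mod 3)] = x[1] = 16.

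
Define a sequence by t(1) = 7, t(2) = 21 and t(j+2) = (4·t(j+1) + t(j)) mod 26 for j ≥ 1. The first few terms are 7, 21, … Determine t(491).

19

Computing terms: t(1) = 7; t(2) = 21; t(3) = 13; t(4) = 21; t(5) = 19; t(6) = 19; t(7) = 17; t(8) = 9; t(9) = 1; t(10) = 13; t(11) = 1; t(12) = 17; t(13) = 17; t(14) = 7; t(15) = 19; t(16) = 5; t(17) = 13; t(18) = 5; t(19) = 7; t(20) = 7; t(21) = 9; t(22) = 17; t(23) = 25; t(24) = 13; t(25) = 25; t(26) = 9; t(27) = 9; t(28) = 19; t(29) = 7; t(30) = 21.
Since (t(29), t(30)) = (t(1), t(2)) = (7, 21) (two consecutive terms determine the rest), the sequence is periodic with period 28.
(491 - 1) mod 28 = 14, so t(491) = t(15) = 19.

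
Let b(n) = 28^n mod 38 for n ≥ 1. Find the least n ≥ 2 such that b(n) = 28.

b(1) = 28,  b(2) = 24,  b(3) = 26,  b(4) = 6,  b(5) = 16,  b(6) = 30,  b(7) = 4,  b(8) = 36,  b(9) = 20,  b(10) = 28.
The sequence repeats with period 9.
The value 28 next appears (with n ≥ 2) at b(10).

10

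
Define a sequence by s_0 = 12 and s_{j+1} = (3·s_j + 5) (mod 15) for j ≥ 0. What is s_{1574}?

Listing terms: s_0 = 12, s_1 = 11, s_2 = 8, s_3 = 14, s_4 = 2, s_5 = 11.
Since s_5 = s_1 = 11, the sequence is eventually periodic: after a pre-period of length 1 it cycles with period 4.
For j ≥ 1, s_j depends only on (j - 1) mod 4. (1574 - 1) mod 4 = 1, so s_{1574} = s_2 = 8.

8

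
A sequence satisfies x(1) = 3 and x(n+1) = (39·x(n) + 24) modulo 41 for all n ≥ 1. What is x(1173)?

28

We have x(1) = 3; x(2) = 18; x(3) = 29; x(4) = 7; x(5) = 10; x(6) = 4; x(7) = 16; x(8) = 33; x(9) = 40; x(10) = 26; x(11) = 13; x(12) = 39; x(13) = 28; x(14) = 9; x(15) = 6; x(16) = 12; x(17) = 0; x(18) = 24; x(19) = 17; x(20) = 31; x(21) = 3.
The sequence repeats with period 20.
(1173 - 1) mod 20 = 12, so x(1173) = x(13) = 28.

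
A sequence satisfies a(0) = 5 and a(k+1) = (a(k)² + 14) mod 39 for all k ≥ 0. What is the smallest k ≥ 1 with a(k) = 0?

Listing terms: a(0) = 5,  a(1) = 0,  a(2) = 14,  a(3) = 15,  a(4) = 5.
Since a(4) = a(0) = 5, the sequence is periodic with period 4.
The value 0 first appears (with k ≥ 1) at a(1).

1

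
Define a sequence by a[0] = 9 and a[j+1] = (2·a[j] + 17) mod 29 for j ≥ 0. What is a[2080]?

27

Computing terms: a[0] = 9, a[1] = 6, a[2] = 0, a[3] = 17, a[4] = 22, a[5] = 3, a[6] = 23, a[7] = 5, a[8] = 27, a[9] = 13, a[10] = 14, a[11] = 16, a[12] = 20, a[13] = 28, a[14] = 15, a[15] = 18, a[16] = 24, a[17] = 7, a[18] = 2, a[19] = 21, a[20] = 1, a[21] = 19, a[22] = 26, a[23] = 11, a[24] = 10, a[25] = 8, a[26] = 4, a[27] = 25, a[28] = 9.
Since a[28] = a[0] = 9, the sequence is periodic with period 28.
So a[2080] = a[0 + ((2080-0) mod 28)] = a[8] = 27.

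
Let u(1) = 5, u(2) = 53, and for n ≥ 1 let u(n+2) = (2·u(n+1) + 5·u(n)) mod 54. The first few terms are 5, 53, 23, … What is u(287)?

17

u(1) = 5,  u(2) = 53,  u(3) = 23,  u(4) = 41,  u(5) = 35,  u(6) = 5,  u(7) = 23,  u(8) = 17,  u(9) = 41,  u(10) = 5,  u(11) = 53.
Since (u(10), u(11)) = (u(1), u(2)) = (5, 53) (two consecutive terms determine the rest), the sequence is periodic with period 9.
So u(287) = u(1 + ((287-1) mod 9)) = u(8) = 17.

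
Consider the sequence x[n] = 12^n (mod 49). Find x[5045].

10

We have x[0] = 1,  x[1] = 12,  x[2] = 46,  x[3] = 13,  x[4] = 9,  x[5] = 10,  x[6] = 22,  x[7] = 19,  x[8] = 32,  x[9] = 41,  x[10] = 2,  x[11] = 24,  x[12] = 43,  x[13] = 26,  x[14] = 18,  x[15] = 20,  x[16] = 44,  x[17] = 38,  x[18] = 15,  x[19] = 33,  x[20] = 4,  x[21] = 48,  x[22] = 37,  x[23] = 3,  x[24] = 36,  x[25] = 40,  x[26] = 39,  x[27] = 27,  x[28] = 30,  x[29] = 17,  x[30] = 8,  x[31] = 47,  x[32] = 25,  x[33] = 6,  x[34] = 23,  x[35] = 31,  x[36] = 29,  x[37] = 5,  x[38] = 11,  x[39] = 34,  x[40] = 16,  x[41] = 45,  x[42] = 1.
The sequence repeats with period 42.
(5045 - 0) mod 42 = 5, so x[5045] = x[5] = 10.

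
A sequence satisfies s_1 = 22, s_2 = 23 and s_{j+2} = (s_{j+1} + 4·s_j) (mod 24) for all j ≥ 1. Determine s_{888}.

19

Computing terms: s_1 = 22, s_2 = 23, s_3 = 15, s_4 = 11, s_5 = 23, s_6 = 19, s_7 = 15, s_8 = 19, s_9 = 7, s_{10} = 11, s_{11} = 15, s_{12} = 11.
Since (s_{11}, s_{12}) = (s_3, s_4) = (15, 11) (two consecutive terms determine the rest), the sequence is eventually periodic: after a pre-period of length 2 it cycles with period 8.
For j ≥ 3, s_j depends only on (j - 3) mod 8. (888 - 3) mod 8 = 5, so s_{888} = s_8 = 19.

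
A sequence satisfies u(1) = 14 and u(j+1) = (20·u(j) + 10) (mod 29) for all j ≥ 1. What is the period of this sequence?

7

u(1) = 14,  u(2) = 0,  u(3) = 10,  u(4) = 7,  u(5) = 5,  u(6) = 23,  u(7) = 6,  u(8) = 14.
The sequence repeats with period 7.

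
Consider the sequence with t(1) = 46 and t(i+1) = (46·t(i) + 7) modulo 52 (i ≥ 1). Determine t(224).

37

Listing terms: t(1) = 46; t(2) = 43; t(3) = 9; t(4) = 5; t(5) = 29; t(6) = 41; t(7) = 21; t(8) = 37; t(9) = 45; t(10) = 49; t(11) = 25; t(12) = 13; t(13) = 33; t(14) = 17; t(15) = 9.
Since t(15) = t(3) = 9, the sequence is eventually periodic: after a pre-period of length 2 it cycles with period 12.
For i ≥ 3, t(i) depends only on (i - 3) mod 12. (224 - 3) mod 12 = 5, so t(224) = t(8) = 37.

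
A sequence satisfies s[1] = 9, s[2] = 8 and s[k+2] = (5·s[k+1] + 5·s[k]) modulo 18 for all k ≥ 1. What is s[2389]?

15

Computing terms: s[1] = 9; s[2] = 8; s[3] = 13; s[4] = 15; s[5] = 14; s[6] = 1; s[7] = 3; s[8] = 2; s[9] = 7; s[10] = 9; s[11] = 8.
The sequence repeats with period 9.
So s[2389] = s[1 + ((2389-1) mod 9)] = s[4] = 15.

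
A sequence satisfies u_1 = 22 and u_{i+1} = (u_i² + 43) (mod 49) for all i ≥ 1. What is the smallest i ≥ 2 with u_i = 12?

8

Computing terms: u_1 = 22, u_2 = 37, u_3 = 40, u_4 = 26, u_5 = 33, u_6 = 5, u_7 = 19, u_8 = 12, u_9 = 40.
Since u_9 = u_3 = 40, the sequence is eventually periodic: after a pre-period of length 2 it cycles with period 6.
The value 12 first appears (with i ≥ 2) at u_8.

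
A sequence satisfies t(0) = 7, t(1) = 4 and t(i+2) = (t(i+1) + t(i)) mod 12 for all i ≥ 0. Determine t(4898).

11

Computing terms: t(0) = 7,  t(1) = 4,  t(2) = 11,  t(3) = 3,  t(4) = 2,  t(5) = 5,  t(6) = 7,  t(7) = 0,  t(8) = 7,  t(9) = 7,  t(10) = 2,  t(11) = 9,  t(12) = 11,  t(13) = 8,  t(14) = 7,  t(15) = 3,  t(16) = 10,  t(17) = 1,  t(18) = 11,  t(19) = 0,  t(20) = 11,  t(21) = 11,  t(22) = 10,  t(23) = 9,  t(24) = 7,  t(25) = 4.
The sequence repeats with period 24.
(4898 - 0) mod 24 = 2, so t(4898) = t(2) = 11.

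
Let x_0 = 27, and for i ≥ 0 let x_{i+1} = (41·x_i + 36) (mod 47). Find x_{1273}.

11

We have x_0 = 27; x_1 = 15; x_2 = 40; x_3 = 31; x_4 = 38; x_5 = 43; x_6 = 13; x_7 = 5; x_8 = 6; x_9 = 0; x_{10} = 36; x_{11} = 8; x_{12} = 35; x_{13} = 14; x_{14} = 46; x_{15} = 42; x_{16} = 19; x_{17} = 16; x_{18} = 34; x_{19} = 20; x_{20} = 10; x_{21} = 23; x_{22} = 39; x_{23} = 37; x_{24} = 2; x_{25} = 24; x_{26} = 33; x_{27} = 26; x_{28} = 21; x_{29} = 4; x_{30} = 12; x_{31} = 11; x_{32} = 17; x_{33} = 28; x_{34} = 9; x_{35} = 29; x_{36} = 3; x_{37} = 18; x_{38} = 22; x_{39} = 45; x_{40} = 1; x_{41} = 30; x_{42} = 44; x_{43} = 7; x_{44} = 41; x_{45} = 25; x_{46} = 27.
The sequence repeats with period 46.
(1273 - 0) mod 46 = 31, so x_{1273} = x_{31} = 11.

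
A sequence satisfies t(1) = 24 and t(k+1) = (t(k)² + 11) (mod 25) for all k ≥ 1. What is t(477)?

Listing terms: t(1) = 24,  t(2) = 12,  t(3) = 5,  t(4) = 11,  t(5) = 7,  t(6) = 10,  t(7) = 11.
Since t(7) = t(4) = 11, the sequence is eventually periodic: after a pre-period of length 3 it cycles with period 3.
For k ≥ 4, t(k) depends only on (k - 4) mod 3. (477 - 4) mod 3 = 2, so t(477) = t(6) = 10.

10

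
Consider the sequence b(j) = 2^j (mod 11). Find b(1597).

7

Computing terms: b(1) = 2,  b(2) = 4,  b(3) = 8,  b(4) = 5,  b(5) = 10,  b(6) = 9,  b(7) = 7,  b(8) = 3,  b(9) = 6,  b(10) = 1,  b(11) = 2.
Since b(11) = b(1) = 2, the sequence is periodic with period 10.
(1597 - 1) mod 10 = 6, so b(1597) = b(7) = 7.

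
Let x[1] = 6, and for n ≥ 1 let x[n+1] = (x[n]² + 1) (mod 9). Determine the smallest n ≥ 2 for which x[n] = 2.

3

We have x[1] = 6; x[2] = 1; x[3] = 2; x[4] = 5; x[5] = 8; x[6] = 2.
Since x[6] = x[3] = 2, the sequence is eventually periodic: after a pre-period of length 2 it cycles with period 3.
The value 2 first appears (with n ≥ 2) at x[3].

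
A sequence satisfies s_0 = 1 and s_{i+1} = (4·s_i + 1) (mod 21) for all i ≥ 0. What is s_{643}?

5

We have s_0 = 1,  s_1 = 5,  s_2 = 0,  s_3 = 1.
Since s_3 = s_0 = 1, the sequence is periodic with period 3.
So s_{643} = s_{0 + ((643-0) mod 3)} = s_1 = 5.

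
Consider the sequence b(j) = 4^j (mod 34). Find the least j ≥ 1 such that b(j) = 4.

b(0) = 1; b(1) = 4; b(2) = 16; b(3) = 30; b(4) = 18; b(5) = 4.
Since b(5) = b(1) = 4, the sequence is eventually periodic: after a pre-period of length 1 it cycles with period 4.
The value 4 first appears (with j ≥ 1) at b(1).

1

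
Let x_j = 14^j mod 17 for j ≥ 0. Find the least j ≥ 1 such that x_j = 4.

Listing terms: x_0 = 1, x_1 = 14, x_2 = 9, x_3 = 7, x_4 = 13, x_5 = 12, x_6 = 15, x_7 = 6, x_8 = 16, x_9 = 3, x_{10} = 8, x_{11} = 10, x_{12} = 4, x_{13} = 5, x_{14} = 2, x_{15} = 11, x_{16} = 1.
The sequence repeats with period 16.
The value 4 first appears (with j ≥ 1) at x_{12}.

12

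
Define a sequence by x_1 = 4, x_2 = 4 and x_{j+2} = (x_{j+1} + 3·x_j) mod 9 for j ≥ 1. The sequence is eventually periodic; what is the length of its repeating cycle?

3

Computing terms: x_1 = 4,  x_2 = 4,  x_3 = 7,  x_4 = 1,  x_5 = 4,  x_6 = 7.
Since (x_5, x_6) = (x_2, x_3) = (4, 7) (two consecutive terms determine the rest), the sequence is eventually periodic: after a pre-period of length 1 it cycles with period 3.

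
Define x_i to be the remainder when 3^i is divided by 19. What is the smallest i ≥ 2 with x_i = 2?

7

We have x_1 = 3,  x_2 = 9,  x_3 = 8,  x_4 = 5,  x_5 = 15,  x_6 = 7,  x_7 = 2,  x_8 = 6,  x_9 = 18,  x_{10} = 16,  x_{11} = 10,  x_{12} = 11,  x_{13} = 14,  x_{14} = 4,  x_{15} = 12,  x_{16} = 17,  x_{17} = 13,  x_{18} = 1,  x_{19} = 3.
The sequence repeats with period 18.
The value 2 first appears (with i ≥ 2) at x_7.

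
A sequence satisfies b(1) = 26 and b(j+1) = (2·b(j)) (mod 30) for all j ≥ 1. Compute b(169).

26

b(1) = 26,  b(2) = 22,  b(3) = 14,  b(4) = 28,  b(5) = 26.
The sequence repeats with period 4.
So b(169) = b(1 + ((169-1) mod 4)) = b(1) = 26.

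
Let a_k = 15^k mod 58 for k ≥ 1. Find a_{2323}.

Computing terms: a_1 = 15, a_2 = 51, a_3 = 11, a_4 = 49, a_5 = 39, a_6 = 5, a_7 = 17, a_8 = 23, a_9 = 55, a_{10} = 13, a_{11} = 21, a_{12} = 25, a_{13} = 27, a_{14} = 57, a_{15} = 43, a_{16} = 7, a_{17} = 47, a_{18} = 9, a_{19} = 19, a_{20} = 53, a_{21} = 41, a_{22} = 35, a_{23} = 3, a_{24} = 45, a_{25} = 37, a_{26} = 33, a_{27} = 31, a_{28} = 1, a_{29} = 15.
Since a_{29} = a_1 = 15, the sequence is periodic with period 28.
So a_{2323} = a_{1 + ((2323-1) mod 28)} = a_{27} = 31.

31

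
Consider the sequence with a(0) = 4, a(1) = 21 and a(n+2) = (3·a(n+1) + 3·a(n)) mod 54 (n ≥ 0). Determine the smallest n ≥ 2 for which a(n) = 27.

5

a(0) = 4,  a(1) = 21,  a(2) = 21,  a(3) = 18,  a(4) = 9,  a(5) = 27,  a(6) = 0,  a(7) = 27,  a(8) = 27,  a(9) = 0.
Since (a(8), a(9)) = (a(5), a(6)) = (27, 0) (two consecutive terms determine the rest), the sequence is eventually periodic: after a pre-period of length 5 it cycles with period 3.
The value 27 first appears (with n ≥ 2) at a(5).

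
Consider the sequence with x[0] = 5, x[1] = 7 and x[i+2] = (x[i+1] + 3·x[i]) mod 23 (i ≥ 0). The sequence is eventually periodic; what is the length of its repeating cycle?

x[0] = 5, x[1] = 7, x[2] = 22, x[3] = 20, x[4] = 17, x[5] = 8, x[6] = 13, x[7] = 14, x[8] = 7, x[9] = 3, x[10] = 1, x[11] = 10, x[12] = 13, x[13] = 20, x[14] = 13, x[15] = 4, x[16] = 20, x[17] = 9, x[18] = 0, x[19] = 4, x[20] = 4, x[21] = 16, x[22] = 5, x[23] = 7.
The sequence repeats with period 22.

22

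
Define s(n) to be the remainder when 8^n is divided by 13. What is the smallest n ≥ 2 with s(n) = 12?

2

Computing terms: s(1) = 8,  s(2) = 12,  s(3) = 5,  s(4) = 1,  s(5) = 8.
Since s(5) = s(1) = 8, the sequence is periodic with period 4.
The value 12 first appears (with n ≥ 2) at s(2).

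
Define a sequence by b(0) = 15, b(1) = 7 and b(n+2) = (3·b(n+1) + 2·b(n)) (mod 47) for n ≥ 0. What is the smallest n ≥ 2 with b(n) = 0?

Computing terms: b(0) = 15; b(1) = 7; b(2) = 4; b(3) = 26; b(4) = 39; b(5) = 28; b(6) = 21; b(7) = 25; b(8) = 23; b(9) = 25; b(10) = 27; b(11) = 37; b(12) = 24; b(13) = 5; b(14) = 16; b(15) = 11; b(16) = 18; b(17) = 29; b(18) = 29; b(19) = 4; b(20) = 23; b(21) = 30; b(22) = 42; b(23) = 45; b(24) = 31; b(25) = 42; b(26) = 0; b(27) = 37; b(28) = 17; b(29) = 31; b(30) = 33; b(31) = 20; b(32) = 32; b(33) = 42; b(34) = 2; b(35) = 43; b(36) = 39; b(37) = 15; b(38) = 29; b(39) = 23; b(40) = 33; b(41) = 4; b(42) = 31; b(43) = 7; b(44) = 36; b(45) = 28; b(46) = 15; b(47) = 7.
Since (b(46), b(47)) = (b(0), b(1)) = (15, 7) (two consecutive terms determine the rest), the sequence is periodic with period 46.
The value 0 first appears (with n ≥ 2) at b(26).

26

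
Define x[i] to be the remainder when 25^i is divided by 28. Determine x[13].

Computing terms: x[1] = 25,  x[2] = 9,  x[3] = 1,  x[4] = 25.
Since x[4] = x[1] = 25, the sequence is periodic with period 3.
So x[13] = x[1 + ((13-1) mod 3)] = x[1] = 25.

25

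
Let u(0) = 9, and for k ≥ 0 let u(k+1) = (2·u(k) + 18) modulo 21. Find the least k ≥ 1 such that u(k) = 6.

2

Computing terms: u(0) = 9, u(1) = 15, u(2) = 6, u(3) = 9.
The sequence repeats with period 3.
The value 6 first appears (with k ≥ 1) at u(2).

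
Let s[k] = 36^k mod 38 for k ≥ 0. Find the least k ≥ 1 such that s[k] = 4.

We have s[0] = 1,  s[1] = 36,  s[2] = 4,  s[3] = 30,  s[4] = 16,  s[5] = 6,  s[6] = 26,  s[7] = 24,  s[8] = 28,  s[9] = 20,  s[10] = 36.
Since s[10] = s[1] = 36, the sequence is eventually periodic: after a pre-period of length 1 it cycles with period 9.
The value 4 first appears (with k ≥ 1) at s[2].

2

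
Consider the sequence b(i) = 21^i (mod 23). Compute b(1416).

3

We have b(1) = 21, b(2) = 4, b(3) = 15, b(4) = 16, b(5) = 14, b(6) = 18, b(7) = 10, b(8) = 3, b(9) = 17, b(10) = 12, b(11) = 22, b(12) = 2, b(13) = 19, b(14) = 8, b(15) = 7, b(16) = 9, b(17) = 5, b(18) = 13, b(19) = 20, b(20) = 6, b(21) = 11, b(22) = 1, b(23) = 21.
Since b(23) = b(1) = 21, the sequence is periodic with period 22.
So b(1416) = b(1 + ((1416-1) mod 22)) = b(8) = 3.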